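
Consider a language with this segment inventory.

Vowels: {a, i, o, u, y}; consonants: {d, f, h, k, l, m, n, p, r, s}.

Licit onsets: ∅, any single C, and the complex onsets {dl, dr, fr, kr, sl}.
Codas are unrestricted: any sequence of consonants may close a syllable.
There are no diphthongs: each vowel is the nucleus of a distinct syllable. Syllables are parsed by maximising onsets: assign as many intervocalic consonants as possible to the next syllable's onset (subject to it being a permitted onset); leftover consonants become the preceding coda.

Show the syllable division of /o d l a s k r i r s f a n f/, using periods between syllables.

o.dlas.krirs.fanf

Nuclei (vowels): o, a, i, a → 4 syllables.
σ1/σ2 boundary: /dl/ — entire cluster is a permitted onset → onset /dl/, coda ∅.
σ2/σ3 boundary: /skr/ splits as /s/ + /kr/ (/kr/ is the longest suffix that is a licit onset).
σ3/σ4 boundary: /rsf/ splits as /rs/ + /f/ (/f/ is the longest suffix that is a licit onset).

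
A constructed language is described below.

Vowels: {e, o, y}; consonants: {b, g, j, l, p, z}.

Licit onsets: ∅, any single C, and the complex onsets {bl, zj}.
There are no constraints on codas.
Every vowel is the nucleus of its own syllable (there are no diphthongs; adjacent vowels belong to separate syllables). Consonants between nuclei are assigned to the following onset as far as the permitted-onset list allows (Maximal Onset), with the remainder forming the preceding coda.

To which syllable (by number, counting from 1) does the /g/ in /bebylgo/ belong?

The vowels are e, y, o — 3 nuclei, so 3 syllables.
Between /e/ (V1) and /y/ (V2): /b/ is a single consonant, so it becomes the next onset.
Between /y/ (V2) and /o/ (V3): /lg/; trying suffixes from longest down, /g/ is the first permitted one, so coda /l/ | onset /g/.
Putting it together: be.byl.go.
The /g/ is in the onset of syllable 3 (/go/).

3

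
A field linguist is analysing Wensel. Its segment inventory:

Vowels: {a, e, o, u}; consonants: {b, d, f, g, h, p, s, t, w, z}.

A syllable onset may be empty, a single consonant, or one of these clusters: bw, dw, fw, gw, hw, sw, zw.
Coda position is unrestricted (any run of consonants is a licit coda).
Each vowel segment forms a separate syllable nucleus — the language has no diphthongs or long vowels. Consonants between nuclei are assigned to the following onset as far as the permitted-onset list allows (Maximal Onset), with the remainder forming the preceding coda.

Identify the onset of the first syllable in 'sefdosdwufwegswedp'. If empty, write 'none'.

Vowels present: e, o, u, e, e; each is a nucleus, giving 5 syllables.
V1 /e/ – V2 /o/: /fd/; trying suffixes from longest down, /d/ is the first permitted one, so coda /f/ | onset /d/.
V2 /o/ – V3 /u/: cluster /sdw/ — the longest permitted-onset suffix is /dw/; onset = /dw/, preceding coda = /s/.
V3 /u/ – V4 /e/: cluster /fw/ — /fw/ is itself a permitted onset, so the whole cluster goes right; preceding coda = ∅.
V4 /e/ – V5 /e/: cluster /gsw/ — the longest permitted-onset suffix is /sw/; onset = /sw/, preceding coda = /g/.
Result: sef.dos.dwu.fweg.swedp.
Syllable 1 is /sef/: onset /s/, nucleus /e/, coda /f/.

s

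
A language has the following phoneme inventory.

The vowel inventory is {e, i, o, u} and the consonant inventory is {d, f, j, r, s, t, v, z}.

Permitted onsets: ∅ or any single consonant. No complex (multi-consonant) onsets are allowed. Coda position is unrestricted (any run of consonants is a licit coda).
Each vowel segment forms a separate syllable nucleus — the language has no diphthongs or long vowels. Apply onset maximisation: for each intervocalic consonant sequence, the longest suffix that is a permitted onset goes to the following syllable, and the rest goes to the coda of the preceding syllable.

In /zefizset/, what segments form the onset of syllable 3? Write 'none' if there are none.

s

Nuclei (vowels): e, i, e → 3 syllables.
Between /e/ (V1) and /i/ (V2): just /f/ — single C goes to the following onset.
Between /i/ (V2) and /e/ (V3): /zs/ — longest licit onset from the right is /s/, leaving /z/ as coda.
So the parse is ze.fiz.set.
Syllable 3 is /set/: onset /s/, nucleus /e/, coda /t/.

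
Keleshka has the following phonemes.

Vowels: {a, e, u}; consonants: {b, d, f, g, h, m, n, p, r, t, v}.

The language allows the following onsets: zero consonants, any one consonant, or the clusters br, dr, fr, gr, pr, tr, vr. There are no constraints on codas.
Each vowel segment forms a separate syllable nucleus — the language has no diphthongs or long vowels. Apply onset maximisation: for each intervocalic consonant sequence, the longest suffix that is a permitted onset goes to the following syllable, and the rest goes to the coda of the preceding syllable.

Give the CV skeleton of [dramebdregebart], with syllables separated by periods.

Vowels present: a, e, e, e, a; each is a nucleus, giving 5 syllables.
σ1/σ2 boundary: /m/ → onset of the next syllable (single consonants are always licit onsets).
σ2/σ3 boundary: /bdr/ — longest licit onset from the right is /dr/, leaving /b/ as coda.
σ3/σ4 boundary: just /g/ — single C goes to the following onset.
σ4/σ5 boundary: just /b/ — single C goes to the following onset.
Putting it together: dra.meb.dre.ge.bart.
Mapping each syllable to C/V: /dra/ → CCV, /meb/ → CVC, /dre/ → CCV, /ge/ → CV, /bart/ → CVCC.

CCV.CVC.CCV.CV.CVCC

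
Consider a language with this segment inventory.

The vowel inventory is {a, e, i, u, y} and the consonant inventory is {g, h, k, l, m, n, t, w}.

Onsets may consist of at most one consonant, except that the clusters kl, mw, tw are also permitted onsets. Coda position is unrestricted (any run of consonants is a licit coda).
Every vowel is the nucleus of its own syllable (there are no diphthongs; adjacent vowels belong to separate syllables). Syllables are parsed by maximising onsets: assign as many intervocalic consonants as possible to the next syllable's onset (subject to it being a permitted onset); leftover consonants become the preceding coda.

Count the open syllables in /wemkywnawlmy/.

Vowels present: e, y, a, y; each is a nucleus, giving 4 syllables.
V1 /e/ – V2 /y/: cluster /mk/ — the longest permitted-onset suffix is /k/; onset = /k/, preceding coda = /m/.
V2 /y/ – V3 /a/: /wn/ — longest licit onset from the right is /n/, leaving /w/ as coda.
V3 /a/ – V4 /y/: /wlm/; trying suffixes from longest down, /m/ is the first permitted one, so coda /wl/ | onset /m/.
Result: wem.kyw.nawl.my.
Classifying each syllable: /wem/ (closed), /kyw/ (closed), /nawl/ (closed), /my/ (open).
Open syllables: 1.

1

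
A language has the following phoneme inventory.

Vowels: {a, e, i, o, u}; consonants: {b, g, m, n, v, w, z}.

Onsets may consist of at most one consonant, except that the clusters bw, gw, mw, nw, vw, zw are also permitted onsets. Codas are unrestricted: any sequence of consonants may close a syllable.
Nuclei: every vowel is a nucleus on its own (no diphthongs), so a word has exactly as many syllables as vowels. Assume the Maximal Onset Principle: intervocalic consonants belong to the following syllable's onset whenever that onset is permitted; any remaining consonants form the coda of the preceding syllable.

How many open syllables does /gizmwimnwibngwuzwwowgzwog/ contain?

Vowels present: i, i, i, u, o, o; each is a nucleus, giving 6 syllables.
V1 /i/ – V2 /i/: cluster /zmw/ — the longest permitted-onset suffix is /mw/; onset = /mw/, preceding coda = /z/.
V2 /i/ – V3 /i/: /mnw/; trying suffixes from longest down, /nw/ is the first permitted one, so coda /m/ | onset /nw/.
V3 /i/ – V4 /u/: /bngw/; trying suffixes from longest down, /gw/ is the first permitted one, so coda /bn/ | onset /gw/.
V4 /u/ – V5 /o/: /zww/; trying suffixes from longest down, /w/ is the first permitted one, so coda /zw/ | onset /w/.
V5 /o/ – V6 /o/: cluster /wgzw/ — the longest permitted-onset suffix is /zw/; onset = /zw/, preceding coda = /wg/.
Syllabification: giz.mwim.nwibn.gwuzw.wowg.zwog.
Classifying each syllable: /giz/ (closed), /mwim/ (closed), /nwibn/ (closed), /gwuzw/ (closed), /wowg/ (closed), /zwog/ (closed).
Open syllables: 0.

0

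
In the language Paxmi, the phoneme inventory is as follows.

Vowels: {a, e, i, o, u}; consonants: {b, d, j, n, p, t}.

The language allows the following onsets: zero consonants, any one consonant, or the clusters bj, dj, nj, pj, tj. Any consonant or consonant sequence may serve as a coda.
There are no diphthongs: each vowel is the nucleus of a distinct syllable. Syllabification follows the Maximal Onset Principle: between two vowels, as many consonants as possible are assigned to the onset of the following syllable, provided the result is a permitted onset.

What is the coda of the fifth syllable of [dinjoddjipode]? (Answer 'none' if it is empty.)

none

Nuclei (vowels): i, o, i, o, e → 5 syllables.
V1 /i/ – V2 /o/: /nj/ is a licit onset in full, so it all attaches to the next syllable.
V2 /o/ – V3 /i/: /ddj/ — longest licit onset from the right is /dj/, leaving /d/ as coda.
V3 /i/ – V4 /o/: /p/ → onset of the next syllable (single consonants are always licit onsets).
V4 /o/ – V5 /e/: /d/ is a single consonant, so it becomes the next onset.
Result: di.njod.dji.po.de.
Syllable 5 is /de/: onset /d/, nucleus /e/, coda ∅.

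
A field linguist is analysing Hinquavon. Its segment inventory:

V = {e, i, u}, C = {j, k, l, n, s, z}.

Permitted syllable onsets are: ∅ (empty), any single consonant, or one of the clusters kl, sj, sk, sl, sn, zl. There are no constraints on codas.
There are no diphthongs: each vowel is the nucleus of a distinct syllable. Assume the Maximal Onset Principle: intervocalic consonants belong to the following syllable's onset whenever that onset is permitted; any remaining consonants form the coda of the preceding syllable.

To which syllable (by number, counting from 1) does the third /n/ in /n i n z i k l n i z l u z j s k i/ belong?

3

The vowels are i, i, i, u, i — 5 nuclei, so 5 syllables.
Between /i/ (V1) and /i/ (V2): /nz/; trying suffixes from longest down, /z/ is the first permitted one, so coda /n/ | onset /z/.
Between /i/ (V2) and /i/ (V3): /kln/; trying suffixes from longest down, /n/ is the first permitted one, so coda /kl/ | onset /n/.
Between /i/ (V3) and /u/ (V4): cluster /zl/ — /zl/ is itself a permitted onset, so the whole cluster goes right; preceding coda = ∅.
Between /u/ (V4) and /i/ (V5): /zjsk/ splits as /zj/ + /sk/ (/sk/ is the longest suffix that is a licit onset).
Result: nin.zikl.ni.zluzj.ski.
The third /n/ is in the onset of syllable 3 (/ni/).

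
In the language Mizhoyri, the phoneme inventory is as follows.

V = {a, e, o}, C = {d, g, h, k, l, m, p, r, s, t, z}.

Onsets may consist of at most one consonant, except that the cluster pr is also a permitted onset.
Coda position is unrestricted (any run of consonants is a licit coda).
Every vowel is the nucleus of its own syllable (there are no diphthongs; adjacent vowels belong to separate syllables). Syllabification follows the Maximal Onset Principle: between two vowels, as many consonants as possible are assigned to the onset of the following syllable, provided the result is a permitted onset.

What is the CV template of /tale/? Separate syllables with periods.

CV.CV

Vowels present: a, e; each is a nucleus, giving 2 syllables.
σ1/σ2 boundary: just /l/ — single C goes to the following onset.
So the parse is ta.le.
Mapping each syllable to C/V: /ta/ → CV, /le/ → CV.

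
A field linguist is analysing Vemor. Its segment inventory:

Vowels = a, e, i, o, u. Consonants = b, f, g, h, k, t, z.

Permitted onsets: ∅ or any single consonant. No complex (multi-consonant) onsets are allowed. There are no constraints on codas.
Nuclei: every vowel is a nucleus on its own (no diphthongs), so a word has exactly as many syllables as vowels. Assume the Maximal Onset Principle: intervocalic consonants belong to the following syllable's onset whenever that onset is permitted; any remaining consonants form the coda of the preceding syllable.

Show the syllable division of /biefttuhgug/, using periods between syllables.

The vowels are i, e, u, u — 4 nuclei, so 4 syllables.
σ1/σ2 boundary: nothing intervenes; syllable break is V.V.
σ2/σ3 boundary: /ftt/ — longest licit onset from the right is /t/, leaving /ft/ as coda.
σ3/σ4 boundary: cluster /hg/ — the longest permitted-onset suffix is /g/; onset = /g/, preceding coda = /h/.

bi.eft.tuh.gug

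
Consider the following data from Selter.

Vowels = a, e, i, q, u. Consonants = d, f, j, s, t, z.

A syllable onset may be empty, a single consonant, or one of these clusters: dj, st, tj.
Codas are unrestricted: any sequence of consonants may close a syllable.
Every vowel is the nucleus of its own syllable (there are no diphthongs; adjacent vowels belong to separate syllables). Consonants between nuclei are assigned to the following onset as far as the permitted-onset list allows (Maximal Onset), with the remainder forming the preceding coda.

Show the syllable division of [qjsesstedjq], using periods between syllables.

qj.ses.ste.djq

The vowels are q, e, e, q — 4 nuclei, so 4 syllables.
Between /q/ (V1) and /e/ (V2): /js/ — longest licit onset from the right is /s/, leaving /j/ as coda.
Between /e/ (V2) and /e/ (V3): /sst/ — longest licit onset from the right is /st/, leaving /s/ as coda.
Between /e/ (V3) and /q/ (V4): /dj/ is a licit onset in full, so it all attaches to the next syllable.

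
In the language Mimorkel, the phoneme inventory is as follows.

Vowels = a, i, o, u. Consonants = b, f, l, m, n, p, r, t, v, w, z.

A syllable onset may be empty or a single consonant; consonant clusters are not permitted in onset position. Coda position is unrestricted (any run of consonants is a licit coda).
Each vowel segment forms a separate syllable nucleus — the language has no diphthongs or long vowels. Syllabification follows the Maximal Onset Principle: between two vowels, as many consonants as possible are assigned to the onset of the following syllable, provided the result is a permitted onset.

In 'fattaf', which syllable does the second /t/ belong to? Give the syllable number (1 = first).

2

Nuclei (vowels): a, a → 2 syllables.
V1 /a/ – V2 /a/: /tt/ — longest licit onset from the right is /t/, leaving /t/ as coda.
Result: fat.taf.
The second /t/ is in the onset of syllable 2 (/taf/).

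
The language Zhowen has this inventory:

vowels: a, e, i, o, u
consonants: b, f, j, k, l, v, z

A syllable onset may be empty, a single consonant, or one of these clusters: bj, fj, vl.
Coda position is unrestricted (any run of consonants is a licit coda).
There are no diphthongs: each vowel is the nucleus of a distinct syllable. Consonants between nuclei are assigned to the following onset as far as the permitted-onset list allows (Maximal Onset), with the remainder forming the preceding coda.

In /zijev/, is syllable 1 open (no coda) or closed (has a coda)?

open

Vowels present: i, e; each is a nucleus, giving 2 syllables.
Between /i/ (V1) and /e/ (V2): /j/ is a single consonant, so it becomes the next onset.
So the parse is zi.jev.
Syllable 1 is /zi/; it ends in its nucleus with no coda, so it is open.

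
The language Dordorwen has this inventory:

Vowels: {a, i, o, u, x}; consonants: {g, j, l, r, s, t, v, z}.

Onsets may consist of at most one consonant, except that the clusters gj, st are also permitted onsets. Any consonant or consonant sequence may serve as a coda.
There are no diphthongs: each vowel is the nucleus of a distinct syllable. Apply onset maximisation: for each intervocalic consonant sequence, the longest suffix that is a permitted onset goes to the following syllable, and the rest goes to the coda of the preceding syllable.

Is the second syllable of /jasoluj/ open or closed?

Vowels present: a, o, u; each is a nucleus, giving 3 syllables.
Between /a/ (V1) and /o/ (V2): just /s/ — single C goes to the following onset.
Between /o/ (V2) and /u/ (V3): just /l/ — single C goes to the following onset.
Putting it together: ja.so.luj.
Syllable 2 is /so/; it ends in its nucleus with no coda, so it is open.

open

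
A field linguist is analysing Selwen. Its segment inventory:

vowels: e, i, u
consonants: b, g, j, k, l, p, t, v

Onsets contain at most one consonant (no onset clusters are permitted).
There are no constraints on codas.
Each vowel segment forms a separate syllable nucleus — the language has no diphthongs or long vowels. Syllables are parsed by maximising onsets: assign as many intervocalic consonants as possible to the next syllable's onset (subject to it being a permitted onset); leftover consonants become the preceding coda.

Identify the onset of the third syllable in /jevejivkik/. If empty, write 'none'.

j

Nuclei (vowels): e, e, i, i → 4 syllables.
Between /e/ (V1) and /e/ (V2): /v/ is a single consonant, so it becomes the next onset.
Between /e/ (V2) and /i/ (V3): just /j/ — single C goes to the following onset.
Between /i/ (V3) and /i/ (V4): /vk/ — longest licit onset from the right is /k/, leaving /v/ as coda.
So the parse is je.ve.jiv.kik.
Syllable 3 is /jiv/: onset /j/, nucleus /i/, coda /v/.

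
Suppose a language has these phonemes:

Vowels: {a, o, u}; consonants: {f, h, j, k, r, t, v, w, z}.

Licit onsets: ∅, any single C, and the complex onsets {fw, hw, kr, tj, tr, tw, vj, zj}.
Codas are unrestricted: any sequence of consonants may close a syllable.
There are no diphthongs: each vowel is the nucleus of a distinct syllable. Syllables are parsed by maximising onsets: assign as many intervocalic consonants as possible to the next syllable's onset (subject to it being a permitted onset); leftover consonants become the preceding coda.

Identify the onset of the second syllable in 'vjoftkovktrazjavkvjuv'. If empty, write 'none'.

The vowels are o, o, a, a, u — 5 nuclei, so 5 syllables.
σ1/σ2 boundary: /ftk/ — longest licit onset from the right is /k/, leaving /ft/ as coda.
σ2/σ3 boundary: /vktr/ — longest licit onset from the right is /tr/, leaving /vk/ as coda.
σ3/σ4 boundary: cluster /zj/ — /zj/ is itself a permitted onset, so the whole cluster goes right; preceding coda = ∅.
σ4/σ5 boundary: cluster /vkvj/ — the longest permitted-onset suffix is /vj/; onset = /vj/, preceding coda = /vk/.
Result: vjoft.kovk.tra.zjavk.vjuv.
Syllable 2 is /kovk/: onset /k/, nucleus /o/, coda /vk/.

k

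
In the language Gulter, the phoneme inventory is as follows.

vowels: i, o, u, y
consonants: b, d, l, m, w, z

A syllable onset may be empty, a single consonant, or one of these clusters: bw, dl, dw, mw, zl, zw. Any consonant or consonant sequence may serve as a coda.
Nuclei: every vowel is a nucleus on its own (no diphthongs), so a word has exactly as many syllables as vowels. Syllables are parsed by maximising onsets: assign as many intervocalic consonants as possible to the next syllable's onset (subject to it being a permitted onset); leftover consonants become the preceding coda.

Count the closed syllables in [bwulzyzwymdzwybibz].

The vowels are u, y, y, y, i — 5 nuclei, so 5 syllables.
σ1/σ2 boundary: cluster /lz/ — the longest permitted-onset suffix is /z/; onset = /z/, preceding coda = /l/.
σ2/σ3 boundary: /zw/ — entire cluster is a permitted onset → onset /zw/, coda ∅.
σ3/σ4 boundary: cluster /mdzw/ — the longest permitted-onset suffix is /zw/; onset = /zw/, preceding coda = /md/.
σ4/σ5 boundary: /b/ → onset of the next syllable (single consonants are always licit onsets).
Syllabification: bwul.zy.zwymd.zwy.bibz.
Classifying each syllable: /bwul/ (closed), /zy/ (open), /zwymd/ (closed), /zwy/ (open), /bibz/ (closed).
Closed syllables: 3.

3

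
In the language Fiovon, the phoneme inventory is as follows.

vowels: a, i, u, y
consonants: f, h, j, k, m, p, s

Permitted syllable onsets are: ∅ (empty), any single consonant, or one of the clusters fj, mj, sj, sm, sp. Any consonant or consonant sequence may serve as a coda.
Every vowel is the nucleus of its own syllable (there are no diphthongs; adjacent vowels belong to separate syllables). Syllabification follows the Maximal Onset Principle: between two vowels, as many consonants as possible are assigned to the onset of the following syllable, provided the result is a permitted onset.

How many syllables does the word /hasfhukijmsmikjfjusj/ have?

5

The vowels are a, u, i, i, u — 5 nuclei, so 5 syllables.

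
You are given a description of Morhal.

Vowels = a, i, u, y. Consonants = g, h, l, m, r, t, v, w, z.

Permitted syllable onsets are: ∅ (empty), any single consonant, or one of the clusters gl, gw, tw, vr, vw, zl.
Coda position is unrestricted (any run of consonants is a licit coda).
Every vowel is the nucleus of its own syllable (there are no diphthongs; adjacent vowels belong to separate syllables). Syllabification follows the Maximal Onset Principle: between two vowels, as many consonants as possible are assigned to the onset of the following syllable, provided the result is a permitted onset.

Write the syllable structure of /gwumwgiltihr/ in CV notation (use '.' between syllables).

Nuclei (vowels): u, i, i → 3 syllables.
V1 /u/ – V2 /i/: /mwg/ — longest licit onset from the right is /g/, leaving /mw/ as coda.
V2 /i/ – V3 /i/: /lt/ — longest licit onset from the right is /t/, leaving /l/ as coda.
Putting it together: gwumw.gil.tihr.
Mapping each syllable to C/V: /gwumw/ → CCVCC, /gil/ → CVC, /tihr/ → CVCC.

CCVCC.CVC.CVCC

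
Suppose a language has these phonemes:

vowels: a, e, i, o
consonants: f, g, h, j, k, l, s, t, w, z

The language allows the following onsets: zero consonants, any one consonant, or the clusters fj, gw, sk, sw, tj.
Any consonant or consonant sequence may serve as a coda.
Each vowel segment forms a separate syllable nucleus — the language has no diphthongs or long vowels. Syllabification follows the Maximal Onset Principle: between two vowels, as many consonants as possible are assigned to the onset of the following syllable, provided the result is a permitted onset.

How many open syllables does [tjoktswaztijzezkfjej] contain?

0

Vowels present: o, a, i, e, e; each is a nucleus, giving 5 syllables.
V1 /o/ – V2 /a/: /ktsw/; trying suffixes from longest down, /sw/ is the first permitted one, so coda /kt/ | onset /sw/.
V2 /a/ – V3 /i/: /zt/ — longest licit onset from the right is /t/, leaving /z/ as coda.
V3 /i/ – V4 /e/: /jz/; trying suffixes from longest down, /z/ is the first permitted one, so coda /j/ | onset /z/.
V4 /e/ – V5 /e/: cluster /zkfj/ — the longest permitted-onset suffix is /fj/; onset = /fj/, preceding coda = /zk/.
So the parse is tjokt.swaz.tij.zezk.fjej.
Classifying each syllable: /tjokt/ (closed), /swaz/ (closed), /tij/ (closed), /zezk/ (closed), /fjej/ (closed).
Open syllables: 0.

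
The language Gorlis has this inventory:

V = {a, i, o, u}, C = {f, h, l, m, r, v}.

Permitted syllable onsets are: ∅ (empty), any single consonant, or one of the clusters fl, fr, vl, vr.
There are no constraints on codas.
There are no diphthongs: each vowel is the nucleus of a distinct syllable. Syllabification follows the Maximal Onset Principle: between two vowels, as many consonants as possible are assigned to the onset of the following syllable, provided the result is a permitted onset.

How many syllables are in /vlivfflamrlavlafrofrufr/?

6

Vowels present: i, a, a, a, o, u; each is a nucleus, giving 6 syllables.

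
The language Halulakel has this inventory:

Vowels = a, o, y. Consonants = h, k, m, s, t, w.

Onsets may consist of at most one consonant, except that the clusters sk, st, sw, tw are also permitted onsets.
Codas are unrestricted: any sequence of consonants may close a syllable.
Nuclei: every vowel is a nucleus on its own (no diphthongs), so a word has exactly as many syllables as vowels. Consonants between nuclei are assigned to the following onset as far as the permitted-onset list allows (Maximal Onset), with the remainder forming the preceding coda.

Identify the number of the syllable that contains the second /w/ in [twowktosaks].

1

Nuclei (vowels): o, o, a → 3 syllables.
/o…o/ gap (V1→V2): /wkt/ splits as /wk/ + /t/ (/t/ is the longest suffix that is a licit onset).
/o…a/ gap (V2→V3): /s/ is a single consonant, so it becomes the next onset.
Syllabification: twowk.to.saks.
The second /w/ is in the coda of syllable 1 (/twowk/).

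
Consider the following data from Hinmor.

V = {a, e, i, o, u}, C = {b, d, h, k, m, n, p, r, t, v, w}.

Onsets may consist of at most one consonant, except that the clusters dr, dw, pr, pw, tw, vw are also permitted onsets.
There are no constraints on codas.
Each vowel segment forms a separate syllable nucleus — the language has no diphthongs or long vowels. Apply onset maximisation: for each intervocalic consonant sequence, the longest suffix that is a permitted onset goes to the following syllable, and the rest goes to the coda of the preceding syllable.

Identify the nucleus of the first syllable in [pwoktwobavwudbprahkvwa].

Vowels present: o, o, a, u, a, a; each is a nucleus, giving 6 syllables.
The first nucleus (vowel 1 from the left) is /o/.

o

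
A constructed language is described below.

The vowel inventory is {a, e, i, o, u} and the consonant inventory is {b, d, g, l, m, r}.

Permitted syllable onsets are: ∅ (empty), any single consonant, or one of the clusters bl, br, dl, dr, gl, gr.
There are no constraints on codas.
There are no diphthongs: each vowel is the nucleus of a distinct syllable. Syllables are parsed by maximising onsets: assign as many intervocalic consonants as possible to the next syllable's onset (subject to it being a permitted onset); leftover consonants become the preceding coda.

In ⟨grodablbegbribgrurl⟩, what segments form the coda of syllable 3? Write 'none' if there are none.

The vowels are o, a, e, i, u — 5 nuclei, so 5 syllables.
σ1/σ2 boundary: /d/ is a single consonant, so it becomes the next onset.
σ2/σ3 boundary: /blb/ — longest licit onset from the right is /b/, leaving /bl/ as coda.
σ3/σ4 boundary: /gbr/ — longest licit onset from the right is /br/, leaving /g/ as coda.
σ4/σ5 boundary: /bgr/; trying suffixes from longest down, /gr/ is the first permitted one, so coda /b/ | onset /gr/.
Putting it together: gro.dabl.beg.brib.grurl.
Syllable 3 is /beg/: onset /b/, nucleus /e/, coda /g/.

g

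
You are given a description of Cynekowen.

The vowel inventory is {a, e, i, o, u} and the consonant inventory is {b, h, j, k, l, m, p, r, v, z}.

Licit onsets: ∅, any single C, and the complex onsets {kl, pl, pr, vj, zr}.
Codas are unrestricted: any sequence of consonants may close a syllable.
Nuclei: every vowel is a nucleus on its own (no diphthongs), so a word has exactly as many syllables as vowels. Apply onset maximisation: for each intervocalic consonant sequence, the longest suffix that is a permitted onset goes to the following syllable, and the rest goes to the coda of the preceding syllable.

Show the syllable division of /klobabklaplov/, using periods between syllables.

Nuclei (vowels): o, a, a, o → 4 syllables.
/o…a/ gap (V1→V2): /b/ is a single consonant, so it becomes the next onset.
/a…a/ gap (V2→V3): /bkl/; trying suffixes from longest down, /kl/ is the first permitted one, so coda /b/ | onset /kl/.
/a…o/ gap (V3→V4): /pl/ is a licit onset in full, so it all attaches to the next syllable.

klo.bab.kla.plov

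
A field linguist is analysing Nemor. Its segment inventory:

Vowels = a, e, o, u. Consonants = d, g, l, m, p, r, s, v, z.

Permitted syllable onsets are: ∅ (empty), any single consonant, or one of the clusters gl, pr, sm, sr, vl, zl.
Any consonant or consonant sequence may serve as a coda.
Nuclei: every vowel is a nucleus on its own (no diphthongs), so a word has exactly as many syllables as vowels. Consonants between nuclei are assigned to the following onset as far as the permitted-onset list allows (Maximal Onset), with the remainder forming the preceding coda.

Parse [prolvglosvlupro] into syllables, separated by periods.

prolv.glos.vlu.pro

Vowels present: o, o, u, o; each is a nucleus, giving 4 syllables.
σ1/σ2 boundary: /lvgl/; trying suffixes from longest down, /gl/ is the first permitted one, so coda /lv/ | onset /gl/.
σ2/σ3 boundary: /svl/ — longest licit onset from the right is /vl/, leaving /s/ as coda.
σ3/σ4 boundary: /pr/ is a licit onset in full, so it all attaches to the next syllable.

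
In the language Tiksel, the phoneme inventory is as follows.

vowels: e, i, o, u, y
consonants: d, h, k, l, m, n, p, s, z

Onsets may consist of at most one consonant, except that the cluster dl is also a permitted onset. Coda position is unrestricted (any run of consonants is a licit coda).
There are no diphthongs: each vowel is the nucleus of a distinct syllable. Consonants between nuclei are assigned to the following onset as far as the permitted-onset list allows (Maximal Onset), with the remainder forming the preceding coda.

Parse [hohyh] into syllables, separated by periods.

The vowels are o, y — 2 nuclei, so 2 syllables.
σ1/σ2 boundary: /h/ → onset of the next syllable (single consonants are always licit onsets).

ho.hyh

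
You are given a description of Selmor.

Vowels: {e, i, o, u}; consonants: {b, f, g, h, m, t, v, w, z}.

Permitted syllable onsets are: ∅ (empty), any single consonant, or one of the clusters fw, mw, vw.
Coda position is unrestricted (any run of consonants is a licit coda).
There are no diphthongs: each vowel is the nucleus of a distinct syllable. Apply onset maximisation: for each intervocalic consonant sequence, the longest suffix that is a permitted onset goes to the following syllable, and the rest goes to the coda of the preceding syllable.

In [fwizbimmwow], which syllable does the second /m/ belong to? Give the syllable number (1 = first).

3

Nuclei (vowels): i, i, o → 3 syllables.
V1 /i/ – V2 /i/: /zb/ splits as /z/ + /b/ (/b/ is the longest suffix that is a licit onset).
V2 /i/ – V3 /o/: /mmw/ splits as /m/ + /mw/ (/mw/ is the longest suffix that is a licit onset).
So the parse is fwiz.bim.mwow.
The second /m/ is in the onset of syllable 3 (/mwow/).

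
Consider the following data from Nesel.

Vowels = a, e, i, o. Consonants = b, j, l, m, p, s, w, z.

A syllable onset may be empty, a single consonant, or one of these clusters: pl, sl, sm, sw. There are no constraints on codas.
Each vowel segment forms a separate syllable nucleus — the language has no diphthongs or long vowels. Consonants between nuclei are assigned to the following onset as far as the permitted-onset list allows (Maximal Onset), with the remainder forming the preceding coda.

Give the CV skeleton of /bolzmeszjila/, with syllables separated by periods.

CVCC.CVCC.CV.CV

Nuclei (vowels): o, e, i, a → 4 syllables.
σ1/σ2 boundary: /lzm/ splits as /lz/ + /m/ (/m/ is the longest suffix that is a licit onset).
σ2/σ3 boundary: cluster /szj/ — the longest permitted-onset suffix is /j/; onset = /j/, preceding coda = /sz/.
σ3/σ4 boundary: /l/ → onset of the next syllable (single consonants are always licit onsets).
Putting it together: bolz.mesz.ji.la.
Mapping each syllable to C/V: /bolz/ → CVCC, /mesz/ → CVCC, /ji/ → CV, /la/ → CV.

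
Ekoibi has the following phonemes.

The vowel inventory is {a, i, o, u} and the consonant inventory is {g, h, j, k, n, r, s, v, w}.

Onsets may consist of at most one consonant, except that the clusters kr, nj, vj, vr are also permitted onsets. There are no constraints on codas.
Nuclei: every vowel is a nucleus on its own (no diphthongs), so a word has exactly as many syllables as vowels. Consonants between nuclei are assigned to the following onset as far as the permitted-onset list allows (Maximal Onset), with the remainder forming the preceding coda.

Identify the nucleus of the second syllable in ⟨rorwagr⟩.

Nuclei (vowels): o, a → 2 syllables.
The second nucleus (vowel 2 from the left) is /a/.

a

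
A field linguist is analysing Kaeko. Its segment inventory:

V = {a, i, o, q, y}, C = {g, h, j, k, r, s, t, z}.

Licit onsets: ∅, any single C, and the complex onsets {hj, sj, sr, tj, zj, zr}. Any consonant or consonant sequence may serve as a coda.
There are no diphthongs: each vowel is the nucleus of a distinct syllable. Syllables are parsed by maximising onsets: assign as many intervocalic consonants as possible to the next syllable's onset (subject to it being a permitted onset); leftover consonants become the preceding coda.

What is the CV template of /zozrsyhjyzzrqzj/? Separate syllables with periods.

The vowels are o, y, y, q — 4 nuclei, so 4 syllables.
Between /o/ (V1) and /y/ (V2): /zrs/; trying suffixes from longest down, /s/ is the first permitted one, so coda /zr/ | onset /s/.
Between /y/ (V2) and /y/ (V3): cluster /hj/ — /hj/ is itself a permitted onset, so the whole cluster goes right; preceding coda = ∅.
Between /y/ (V3) and /q/ (V4): /zzr/; trying suffixes from longest down, /zr/ is the first permitted one, so coda /z/ | onset /zr/.
Syllabification: zozr.sy.hjyz.zrqzj.
Mapping each syllable to C/V: /zozr/ → CVCC, /sy/ → CV, /hjyz/ → CCVC, /zrqzj/ → CCVCC.

CVCC.CV.CCVC.CCVCC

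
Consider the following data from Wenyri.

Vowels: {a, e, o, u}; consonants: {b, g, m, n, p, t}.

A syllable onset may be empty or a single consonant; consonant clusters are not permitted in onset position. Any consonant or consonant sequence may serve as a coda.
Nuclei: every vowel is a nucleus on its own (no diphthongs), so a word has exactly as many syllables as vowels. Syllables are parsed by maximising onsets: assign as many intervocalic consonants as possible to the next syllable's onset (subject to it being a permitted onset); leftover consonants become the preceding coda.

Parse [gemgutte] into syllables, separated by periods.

Nuclei (vowels): e, u, e → 3 syllables.
σ1/σ2 boundary: cluster /mg/ — the longest permitted-onset suffix is /g/; onset = /g/, preceding coda = /m/.
σ2/σ3 boundary: /tt/; trying suffixes from longest down, /t/ is the first permitted one, so coda /t/ | onset /t/.

gem.gut.te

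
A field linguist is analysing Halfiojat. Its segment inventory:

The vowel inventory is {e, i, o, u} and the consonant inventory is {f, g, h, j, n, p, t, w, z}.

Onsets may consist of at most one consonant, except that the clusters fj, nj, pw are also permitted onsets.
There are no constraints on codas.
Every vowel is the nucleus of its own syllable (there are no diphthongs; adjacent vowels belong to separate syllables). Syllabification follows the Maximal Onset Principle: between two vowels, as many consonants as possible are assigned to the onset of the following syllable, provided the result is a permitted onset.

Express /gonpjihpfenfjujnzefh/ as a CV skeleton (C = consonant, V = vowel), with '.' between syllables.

CVCC.CVCC.CVC.CCVCC.CVCC

Nuclei (vowels): o, i, e, u, e → 5 syllables.
V1 /o/ – V2 /i/: /npj/ — longest licit onset from the right is /j/, leaving /np/ as coda.
V2 /i/ – V3 /e/: /hpf/ — longest licit onset from the right is /f/, leaving /hp/ as coda.
V3 /e/ – V4 /u/: cluster /nfj/ — the longest permitted-onset suffix is /fj/; onset = /fj/, preceding coda = /n/.
V4 /u/ – V5 /e/: /jnz/ — longest licit onset from the right is /z/, leaving /jn/ as coda.
Putting it together: gonp.jihp.fen.fjujn.zefh.
Mapping each syllable to C/V: /gonp/ → CVCC, /jihp/ → CVCC, /fen/ → CVC, /fjujn/ → CCVCC, /zefh/ → CVCC.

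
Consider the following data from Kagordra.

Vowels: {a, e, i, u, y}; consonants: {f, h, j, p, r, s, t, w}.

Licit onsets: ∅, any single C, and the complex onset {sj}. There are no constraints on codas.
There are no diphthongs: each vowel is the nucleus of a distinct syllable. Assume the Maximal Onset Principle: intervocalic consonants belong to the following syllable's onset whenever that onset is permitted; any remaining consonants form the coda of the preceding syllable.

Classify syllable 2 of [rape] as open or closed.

The vowels are a, e — 2 nuclei, so 2 syllables.
Between /a/ (V1) and /e/ (V2): /p/ is a single consonant, so it becomes the next onset.
Putting it together: ra.pe.
Syllable 2 is /pe/; it ends in its nucleus with no coda, so it is open.

open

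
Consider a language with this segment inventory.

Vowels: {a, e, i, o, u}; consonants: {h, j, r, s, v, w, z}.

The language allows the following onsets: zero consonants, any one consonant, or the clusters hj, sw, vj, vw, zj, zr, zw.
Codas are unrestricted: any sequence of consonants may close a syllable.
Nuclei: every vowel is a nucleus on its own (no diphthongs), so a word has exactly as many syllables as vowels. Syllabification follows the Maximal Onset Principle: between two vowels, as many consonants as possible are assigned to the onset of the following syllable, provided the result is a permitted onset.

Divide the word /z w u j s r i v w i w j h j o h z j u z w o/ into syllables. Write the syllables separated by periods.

zwujs.ri.vwiwj.hjoh.zju.zwo

The vowels are u, i, i, o, u, o — 6 nuclei, so 6 syllables.
/u…i/ gap (V1→V2): /jsr/ — longest licit onset from the right is /r/, leaving /js/ as coda.
/i…i/ gap (V2→V3): /vw/ is a licit onset in full, so it all attaches to the next syllable.
/i…o/ gap (V3→V4): cluster /wjhj/ — the longest permitted-onset suffix is /hj/; onset = /hj/, preceding coda = /wj/.
/o…u/ gap (V4→V5): /hzj/ — longest licit onset from the right is /zj/, leaving /h/ as coda.
/u…o/ gap (V5→V6): /zw/ is a licit onset in full, so it all attaches to the next syllable.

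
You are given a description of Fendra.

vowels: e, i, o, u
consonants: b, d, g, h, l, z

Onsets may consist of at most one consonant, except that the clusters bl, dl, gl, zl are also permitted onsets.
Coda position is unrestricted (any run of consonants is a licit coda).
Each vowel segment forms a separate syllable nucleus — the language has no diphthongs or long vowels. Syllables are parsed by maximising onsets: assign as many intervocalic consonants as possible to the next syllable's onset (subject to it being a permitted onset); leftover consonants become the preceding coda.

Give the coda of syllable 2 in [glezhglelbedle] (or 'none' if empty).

Vowels present: e, e, e, e; each is a nucleus, giving 4 syllables.
V1 /e/ – V2 /e/: /zhgl/; trying suffixes from longest down, /gl/ is the first permitted one, so coda /zh/ | onset /gl/.
V2 /e/ – V3 /e/: cluster /lb/ — the longest permitted-onset suffix is /b/; onset = /b/, preceding coda = /l/.
V3 /e/ – V4 /e/: /dl/ is a licit onset in full, so it all attaches to the next syllable.
Putting it together: glezh.glel.be.dle.
Syllable 2 is /glel/: onset /gl/, nucleus /e/, coda /l/.

l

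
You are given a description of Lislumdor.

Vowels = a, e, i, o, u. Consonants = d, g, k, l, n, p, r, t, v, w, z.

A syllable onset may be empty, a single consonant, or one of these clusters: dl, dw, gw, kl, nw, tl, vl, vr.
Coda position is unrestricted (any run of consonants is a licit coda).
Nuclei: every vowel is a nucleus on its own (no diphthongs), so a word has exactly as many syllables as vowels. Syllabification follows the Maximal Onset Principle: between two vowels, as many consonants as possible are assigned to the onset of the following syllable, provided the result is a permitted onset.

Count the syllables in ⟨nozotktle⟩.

3

The vowels are o, o, e — 3 nuclei, so 3 syllables.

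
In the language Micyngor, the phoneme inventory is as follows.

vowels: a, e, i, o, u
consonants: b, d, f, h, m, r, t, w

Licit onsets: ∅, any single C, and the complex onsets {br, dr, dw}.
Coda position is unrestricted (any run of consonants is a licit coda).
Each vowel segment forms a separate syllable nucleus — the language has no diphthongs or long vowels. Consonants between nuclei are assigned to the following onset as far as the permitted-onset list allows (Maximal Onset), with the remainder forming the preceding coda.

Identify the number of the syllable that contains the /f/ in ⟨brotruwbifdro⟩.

3

Vowels present: o, u, i, o; each is a nucleus, giving 4 syllables.
/o…u/ gap (V1→V2): /tr/ splits as /t/ + /r/ (/r/ is the longest suffix that is a licit onset).
/u…i/ gap (V2→V3): /wb/ splits as /w/ + /b/ (/b/ is the longest suffix that is a licit onset).
/i…o/ gap (V3→V4): cluster /fdr/ — the longest permitted-onset suffix is /dr/; onset = /dr/, preceding coda = /f/.
Result: brot.ruw.bif.dro.
The /f/ is in the coda of syllable 3 (/bif/).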